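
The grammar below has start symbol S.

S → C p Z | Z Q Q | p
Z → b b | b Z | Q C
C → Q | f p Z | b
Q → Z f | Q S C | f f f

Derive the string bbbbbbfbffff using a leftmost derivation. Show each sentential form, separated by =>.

S => ZQQ   [S → Z Q Q]
ZQQ => bZQQ   [Z → b Z]
bZQQ => bbbQQ   [Z → b b]
bbbQQ => bbbZfQ   [Q → Z f]
bbbZfQ => bbbQCfQ   [Z → Q C]
bbbQCfQ => bbbZfCfQ   [Q → Z f]
bbbZfCfQ => bbbbZfCfQ   [Z → b Z]
bbbbZfCfQ => bbbbbbfCfQ   [Z → b b]
bbbbbbfCfQ => bbbbbbfbfQ   [C → b]
bbbbbbfbfQ => bbbbbbfbffff   [Q → f f f]

S => ZQQ => bZQQ => bbbQQ => bbbZfQ => bbbQCfQ => bbbZfCfQ => bbbbZfCfQ => bbbbbbfCfQ => bbbbbbfbfQ => bbbbbbfbffff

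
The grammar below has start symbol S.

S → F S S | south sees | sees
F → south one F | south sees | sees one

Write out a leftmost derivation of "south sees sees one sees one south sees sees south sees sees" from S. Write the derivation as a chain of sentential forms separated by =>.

S => F S S => south sees S S => south sees F S S S => south sees sees one S S S => south sees sees one F S S S S => south sees sees one sees one S S S S => south sees sees one sees one south sees S S S => south sees sees one sees one south sees sees S S => south sees sees one sees one south sees sees south sees S => south sees sees one sees one south sees sees south sees sees

S => F S S   [S → F S S]
F S S => south sees S S   [F → south sees]
south sees S S => south sees F S S S   [S → F S S]
south sees F S S S => south sees sees one S S S   [F → sees one]
south sees sees one S S S => south sees sees one F S S S S   [S → F S S]
south sees sees one F S S S S => south sees sees one sees one S S S S   [F → sees one]
south sees sees one sees one S S S S => south sees sees one sees one south sees S S S   [S → south sees]
south sees sees one sees one south sees S S S => south sees sees one sees one south sees sees S S   [S → sees]
south sees sees one sees one south sees sees S S => south sees sees one sees one south sees sees south sees S   [S → south sees]
south sees sees one sees one south sees sees south sees S => south sees sees one sees one south sees sees south sees sees   [S → sees]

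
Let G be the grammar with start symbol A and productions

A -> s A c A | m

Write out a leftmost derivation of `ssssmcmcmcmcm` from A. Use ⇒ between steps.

A ⇒ sAcA   [A -> s A c A]
sAcA ⇒ ssAcAcA   [A -> s A c A]
ssAcAcA ⇒ sssAcAcAcA   [A -> s A c A]
sssAcAcAcA ⇒ ssssAcAcAcAcA   [A -> s A c A]
ssssAcAcAcAcA ⇒ ssssmcAcAcAcA   [A -> m]
ssssmcAcAcAcA ⇒ ssssmcmcAcAcA   [A -> m]
ssssmcmcAcAcA ⇒ ssssmcmcmcAcA   [A -> m]
ssssmcmcmcAcA ⇒ ssssmcmcmcmcA   [A -> m]
ssssmcmcmcmcA ⇒ ssssmcmcmcmcm   [A -> m]

A ⇒ sAcA ⇒ ssAcAcA ⇒ sssAcAcAcA ⇒ ssssAcAcAcAcA ⇒ ssssmcAcAcAcA ⇒ ssssmcmcAcAcA ⇒ ssssmcmcmcAcA ⇒ ssssmcmcmcmcA ⇒ ssssmcmcmcmcm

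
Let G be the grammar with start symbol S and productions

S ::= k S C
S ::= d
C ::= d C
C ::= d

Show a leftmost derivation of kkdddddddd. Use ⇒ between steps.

S ⇒ kSC ⇒ kkSCC ⇒ kkdCC ⇒ kkddCC ⇒ kkdddCC ⇒ kkddddC ⇒ kkdddddC ⇒ kkddddddC ⇒ kkdddddddC ⇒ kkdddddddd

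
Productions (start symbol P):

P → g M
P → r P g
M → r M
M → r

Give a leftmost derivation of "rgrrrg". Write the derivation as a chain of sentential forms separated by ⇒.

P ⇒ rPg ⇒ rgMg ⇒ rgrMg ⇒ rgrrMg ⇒ rgrrrg

P ⇒ rPg   [P → r P g]
rPg ⇒ rgMg   [P → g M]
rgMg ⇒ rgrMg   [M → r M]
rgrMg ⇒ rgrrMg   [M → r M]
rgrrMg ⇒ rgrrrg   [M → r]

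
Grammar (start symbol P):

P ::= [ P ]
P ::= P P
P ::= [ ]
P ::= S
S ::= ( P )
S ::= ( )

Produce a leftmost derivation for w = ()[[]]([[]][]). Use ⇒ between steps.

P ⇒ PP   [P ::= P P]
PP ⇒ SP   [P ::= S]
SP ⇒ ()P   [S ::= ( )]
()P ⇒ ()PP   [P ::= P P]
()PP ⇒ ()[P]P   [P ::= [ P ]]
()[P]P ⇒ ()[[]]P   [P ::= [ ]]
()[[]]P ⇒ ()[[]]S   [P ::= S]
()[[]]S ⇒ ()[[]](P)   [S ::= ( P )]
()[[]](P) ⇒ ()[[]](PP)   [P ::= P P]
()[[]](PP) ⇒ ()[[]]([P]P)   [P ::= [ P ]]
()[[]]([P]P) ⇒ ()[[]]([[]]P)   [P ::= [ ]]
()[[]]([[]]P) ⇒ ()[[]]([[]][])   [P ::= [ ]]

P⇒PP⇒SP⇒()P⇒()PP⇒()[P]P⇒()[[]]P⇒()[[]]S⇒()[[]](P)⇒()[[]](PP)⇒()[[]]([P]P)⇒()[[]]([[]]P)⇒()[[]]([[]][])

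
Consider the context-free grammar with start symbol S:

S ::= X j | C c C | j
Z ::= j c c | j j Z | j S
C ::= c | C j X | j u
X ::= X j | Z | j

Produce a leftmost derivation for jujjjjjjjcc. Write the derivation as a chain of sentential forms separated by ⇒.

S⇒CcC⇒CjXcC⇒CjXjXcC⇒CjXjXjXcC⇒jujXjXjXcC⇒jujXjjXjXcC⇒jujjjjXjXcC⇒jujjjjjjXcC⇒jujjjjjjjcC⇒jujjjjjjjcc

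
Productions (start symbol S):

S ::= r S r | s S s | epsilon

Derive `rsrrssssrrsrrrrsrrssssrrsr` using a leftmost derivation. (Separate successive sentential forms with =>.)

S => rSr => rsSsr => rsrSrsr => rsrrSrrsr => rsrrsSsrrsr => rsrrssSssrrsr => rsrrsssSsssrrsr => rsrrssssSssssrrsr => rsrrssssrSrssssrrsr => rsrrssssrrSrrssssrrsr => rsrrssssrrsSsrrssssrrsr => rsrrssssrrsrSrsrrssssrrsr => rsrrssssrrsrrSrrsrrssssrrsr => rsrrssssrrsrrrrsrrssssrrsr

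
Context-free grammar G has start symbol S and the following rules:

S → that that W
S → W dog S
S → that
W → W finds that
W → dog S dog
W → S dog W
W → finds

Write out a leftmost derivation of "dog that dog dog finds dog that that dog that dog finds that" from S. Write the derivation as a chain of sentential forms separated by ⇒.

S ⇒ W dog S ⇒ dog S dog dog S ⇒ dog that dog dog S ⇒ dog that dog dog W dog S ⇒ dog that dog dog finds dog S ⇒ dog that dog dog finds dog that that W ⇒ dog that dog dog finds dog that that W finds that ⇒ dog that dog dog finds dog that that dog S dog finds that ⇒ dog that dog dog finds dog that that dog that dog finds that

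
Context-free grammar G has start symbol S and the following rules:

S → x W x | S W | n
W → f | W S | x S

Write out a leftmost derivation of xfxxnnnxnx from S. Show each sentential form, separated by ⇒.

S ⇒ xWx ⇒ xWSx ⇒ xWSSx ⇒ xfSSx ⇒ xfxWxSx ⇒ xfxWSxSx ⇒ xfxWSSxSx ⇒ xfxxSSSxSx ⇒ xfxxnSSxSx ⇒ xfxxnnSxSx ⇒ xfxxnnnxSx ⇒ xfxxnnnxnx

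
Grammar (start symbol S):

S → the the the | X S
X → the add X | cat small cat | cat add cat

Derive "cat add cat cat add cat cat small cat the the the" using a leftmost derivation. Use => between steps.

S => X S => cat add cat S => cat add cat X S => cat add cat cat add cat S => cat add cat cat add cat X S => cat add cat cat add cat cat small cat S => cat add cat cat add cat cat small cat the the the

S => X S   [S → X S]
X S => cat add cat S   [X → cat add cat]
cat add cat S => cat add cat X S   [S → X S]
cat add cat X S => cat add cat cat add cat S   [X → cat add cat]
cat add cat cat add cat S => cat add cat cat add cat X S   [S → X S]
cat add cat cat add cat X S => cat add cat cat add cat cat small cat S   [X → cat small cat]
cat add cat cat add cat cat small cat S => cat add cat cat add cat cat small cat the the the   [S → the the the]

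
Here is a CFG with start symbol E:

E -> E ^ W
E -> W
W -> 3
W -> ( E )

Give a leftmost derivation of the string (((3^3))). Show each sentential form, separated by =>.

E => W   [E -> W]
W => (E)   [W -> ( E )]
(E) => (W)   [E -> W]
(W) => ((E))   [W -> ( E )]
((E)) => ((W))   [E -> W]
((W)) => (((E)))   [W -> ( E )]
(((E))) => (((E^W)))   [E -> E ^ W]
(((E^W))) => (((W^W)))   [E -> W]
(((W^W))) => (((3^W)))   [W -> 3]
(((3^W))) => (((3^3)))   [W -> 3]

E=>W=>(E)=>(W)=>((E))=>((W))=>(((E)))=>(((E^W)))=>(((W^W)))=>(((3^W)))=>(((3^3)))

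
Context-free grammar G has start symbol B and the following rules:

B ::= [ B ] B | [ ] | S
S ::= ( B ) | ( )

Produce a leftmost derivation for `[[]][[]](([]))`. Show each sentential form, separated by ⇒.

B⇒[B]B⇒[[]]B⇒[[]][B]B⇒[[]][[]]B⇒[[]][[]]S⇒[[]][[]](B)⇒[[]][[]](S)⇒[[]][[]]((B))⇒[[]][[]](([]))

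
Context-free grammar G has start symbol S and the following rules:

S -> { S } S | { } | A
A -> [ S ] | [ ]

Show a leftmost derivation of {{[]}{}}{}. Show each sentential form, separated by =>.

S => {S}S => {{S}S}S => {{A}S}S => {{[]}S}S => {{[]}{}}S => {{[]}{}}{}

S => {S}S   [S -> { S } S]
{S}S => {{S}S}S   [S -> { S } S]
{{S}S}S => {{A}S}S   [S -> A]
{{A}S}S => {{[]}S}S   [A -> [ ]]
{{[]}S}S => {{[]}{}}S   [S -> { }]
{{[]}{}}S => {{[]}{}}{}   [S -> { }]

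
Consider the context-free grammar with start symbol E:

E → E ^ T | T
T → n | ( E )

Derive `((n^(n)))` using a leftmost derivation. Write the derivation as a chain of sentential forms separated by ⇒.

E⇒T⇒(E)⇒(T)⇒((E))⇒((E^T))⇒((T^T))⇒((n^T))⇒((n^(E)))⇒((n^(T)))⇒((n^(n)))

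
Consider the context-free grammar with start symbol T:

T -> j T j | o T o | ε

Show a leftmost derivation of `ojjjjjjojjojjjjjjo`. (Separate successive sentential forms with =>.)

T => oTo   [T -> o T o]
oTo => ojTjo   [T -> j T j]
ojTjo => ojjTjjo   [T -> j T j]
ojjTjjo => ojjjTjjjo   [T -> j T j]
ojjjTjjjo => ojjjjTjjjjo   [T -> j T j]
ojjjjTjjjjo => ojjjjjTjjjjjo   [T -> j T j]
ojjjjjTjjjjjo => ojjjjjjTjjjjjjo   [T -> j T j]
ojjjjjjTjjjjjjo => ojjjjjjoTojjjjjjo   [T -> o T o]
ojjjjjjoTojjjjjjo => ojjjjjjojTjojjjjjjo   [T -> j T j]
ojjjjjjojTjojjjjjjo => ojjjjjjojjojjjjjjo   [T -> ε]

T => oTo => ojTjo => ojjTjjo => ojjjTjjjo => ojjjjTjjjjo => ojjjjjTjjjjjo => ojjjjjjTjjjjjjo => ojjjjjjoTojjjjjjo => ojjjjjjojTjojjjjjjo => ojjjjjjojjojjjjjjo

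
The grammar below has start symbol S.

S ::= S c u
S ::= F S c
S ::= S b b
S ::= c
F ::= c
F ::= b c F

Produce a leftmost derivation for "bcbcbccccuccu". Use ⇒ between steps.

S ⇒ Scu ⇒ FSccu ⇒ bcFSccu ⇒ bcbcFSccu ⇒ bcbcbcFSccu ⇒ bcbcbccSccu ⇒ bcbcbccScuccu ⇒ bcbcbccccuccu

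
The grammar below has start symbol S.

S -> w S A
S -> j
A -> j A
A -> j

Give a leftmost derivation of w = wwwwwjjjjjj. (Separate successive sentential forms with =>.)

S => wSA => wwSAA => wwwSAAA => wwwwSAAAA => wwwwwSAAAAA => wwwwwjAAAAA => wwwwwjjAAAA => wwwwwjjjAAA => wwwwwjjjjAA => wwwwwjjjjjA => wwwwwjjjjjj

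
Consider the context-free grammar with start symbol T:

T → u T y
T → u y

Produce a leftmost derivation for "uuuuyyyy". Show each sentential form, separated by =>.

T => uTy => uuTyy => uuuTyyy => uuuuyyyy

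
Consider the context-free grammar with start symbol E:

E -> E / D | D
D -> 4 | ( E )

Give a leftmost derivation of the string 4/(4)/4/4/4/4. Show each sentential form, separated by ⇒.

E ⇒ E/D ⇒ E/D/D ⇒ E/D/D/D ⇒ E/D/D/D/D ⇒ E/D/D/D/D/D ⇒ D/D/D/D/D/D ⇒ 4/D/D/D/D/D ⇒ 4/(E)/D/D/D/D ⇒ 4/(D)/D/D/D/D ⇒ 4/(4)/D/D/D/D ⇒ 4/(4)/4/D/D/D ⇒ 4/(4)/4/4/D/D ⇒ 4/(4)/4/4/4/D ⇒ 4/(4)/4/4/4/4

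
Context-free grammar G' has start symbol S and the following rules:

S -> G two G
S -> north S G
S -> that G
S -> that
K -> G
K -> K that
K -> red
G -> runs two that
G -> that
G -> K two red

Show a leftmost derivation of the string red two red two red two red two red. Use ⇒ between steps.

S ⇒ G two G ⇒ K two red two G ⇒ red two red two G ⇒ red two red two K two red ⇒ red two red two G two red ⇒ red two red two K two red two red ⇒ red two red two red two red two red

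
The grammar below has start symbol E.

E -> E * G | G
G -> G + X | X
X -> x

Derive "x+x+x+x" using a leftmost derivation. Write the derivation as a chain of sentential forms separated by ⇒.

E ⇒ G   [E -> G]
G ⇒ G+X   [G -> G + X]
G+X ⇒ G+X+X   [G -> G + X]
G+X+X ⇒ G+X+X+X   [G -> G + X]
G+X+X+X ⇒ X+X+X+X   [G -> X]
X+X+X+X ⇒ x+X+X+X   [X -> x]
x+X+X+X ⇒ x+x+X+X   [X -> x]
x+x+X+X ⇒ x+x+x+X   [X -> x]
x+x+x+X ⇒ x+x+x+x   [X -> x]

E ⇒ G ⇒ G+X ⇒ G+X+X ⇒ G+X+X+X ⇒ X+X+X+X ⇒ x+X+X+X ⇒ x+x+X+X ⇒ x+x+x+X ⇒ x+x+x+x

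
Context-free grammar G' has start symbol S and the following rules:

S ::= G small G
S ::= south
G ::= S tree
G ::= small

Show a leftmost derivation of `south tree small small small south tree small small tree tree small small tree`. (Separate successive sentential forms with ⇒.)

S ⇒ G small G ⇒ S tree small G ⇒ south tree small G ⇒ south tree small S tree ⇒ south tree small G small G tree ⇒ south tree small S tree small G tree ⇒ south tree small G small G tree small G tree ⇒ south tree small small small G tree small G tree ⇒ south tree small small small S tree tree small G tree ⇒ south tree small small small G small G tree tree small G tree ⇒ south tree small small small S tree small G tree tree small G tree ⇒ south tree small small small south tree small G tree tree small G tree ⇒ south tree small small small south tree small small tree tree small G tree ⇒ south tree small small small south tree small small tree tree small small tree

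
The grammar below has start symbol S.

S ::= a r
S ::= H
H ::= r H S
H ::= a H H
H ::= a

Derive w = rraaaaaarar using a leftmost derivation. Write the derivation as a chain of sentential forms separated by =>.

S => H   [S ::= H]
H => rHS   [H ::= r H S]
rHS => rrHSS   [H ::= r H S]
rrHSS => rraHHSS   [H ::= a H H]
rraHHSS => rraaHHHSS   [H ::= a H H]
rraaHHHSS => rraaaHHSS   [H ::= a]
rraaaHHSS => rraaaaHSS   [H ::= a]
rraaaaHSS => rraaaaaSS   [H ::= a]
rraaaaaSS => rraaaaaarS   [S ::= a r]
rraaaaaarS => rraaaaaarar   [S ::= a r]

S => H => rHS => rrHSS => rraHHSS => rraaHHHSS => rraaaHHSS => rraaaaHSS => rraaaaaSS => rraaaaaarS => rraaaaaarar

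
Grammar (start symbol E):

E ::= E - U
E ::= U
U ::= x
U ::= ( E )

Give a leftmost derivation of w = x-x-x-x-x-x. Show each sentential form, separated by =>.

E=>E-U=>E-U-U=>E-U-U-U=>E-U-U-U-U=>E-U-U-U-U-U=>U-U-U-U-U-U=>x-U-U-U-U-U=>x-x-U-U-U-U=>x-x-x-U-U-U=>x-x-x-x-U-U=>x-x-x-x-x-U=>x-x-x-x-x-x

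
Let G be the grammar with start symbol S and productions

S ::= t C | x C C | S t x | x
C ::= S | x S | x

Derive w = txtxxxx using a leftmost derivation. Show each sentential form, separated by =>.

S => tC => txS => txtC => txtxS => txtxxCC => txtxxxC => txtxxxx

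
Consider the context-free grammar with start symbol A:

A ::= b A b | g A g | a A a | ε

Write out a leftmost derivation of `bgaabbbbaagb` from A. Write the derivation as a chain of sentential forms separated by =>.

A => bAb   [A ::= b A b]
bAb => bgAgb   [A ::= g A g]
bgAgb => bgaAagb   [A ::= a A a]
bgaAagb => bgaaAaagb   [A ::= a A a]
bgaaAaagb => bgaabAbaagb   [A ::= b A b]
bgaabAbaagb => bgaabbAbbaagb   [A ::= b A b]
bgaabbAbbaagb => bgaabbbbaagb   [A ::= ε]

A => bAb => bgAgb => bgaAagb => bgaaAaagb => bgaabAbaagb => bgaabbAbbaagb => bgaabbbbaagb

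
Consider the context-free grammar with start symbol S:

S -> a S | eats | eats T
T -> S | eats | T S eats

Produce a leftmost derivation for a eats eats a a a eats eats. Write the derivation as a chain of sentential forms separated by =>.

S => a S   [S -> a S]
a S => a eats T   [S -> eats T]
a eats T => a eats T S eats   [T -> T S eats]
a eats T S eats => a eats eats S eats   [T -> eats]
a eats eats S eats => a eats eats a S eats   [S -> a S]
a eats eats a S eats => a eats eats a a S eats   [S -> a S]
a eats eats a a S eats => a eats eats a a a S eats   [S -> a S]
a eats eats a a a S eats => a eats eats a a a eats eats   [S -> eats]

S => a S => a eats T => a eats T S eats => a eats eats S eats => a eats eats a S eats => a eats eats a a S eats => a eats eats a a a S eats => a eats eats a a a eats eats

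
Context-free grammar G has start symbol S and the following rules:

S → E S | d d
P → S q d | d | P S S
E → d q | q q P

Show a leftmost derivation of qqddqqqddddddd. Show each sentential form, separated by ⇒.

S ⇒ ES ⇒ qqPS ⇒ qqPSSS ⇒ qqdSSS ⇒ qqdESSS ⇒ qqddqSSS ⇒ qqddqESSS ⇒ qqddqqqPSSS ⇒ qqddqqqdSSS ⇒ qqddqqqdddSS ⇒ qqddqqqdddddS ⇒ qqddqqqddddddd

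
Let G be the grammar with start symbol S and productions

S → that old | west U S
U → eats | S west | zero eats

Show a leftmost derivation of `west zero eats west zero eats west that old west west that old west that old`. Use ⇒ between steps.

S ⇒ west U S   [S → west U S]
west U S ⇒ west zero eats S   [U → zero eats]
west zero eats S ⇒ west zero eats west U S   [S → west U S]
west zero eats west U S ⇒ west zero eats west zero eats S   [U → zero eats]
west zero eats west zero eats S ⇒ west zero eats west zero eats west U S   [S → west U S]
west zero eats west zero eats west U S ⇒ west zero eats west zero eats west S west S   [U → S west]
west zero eats west zero eats west S west S ⇒ west zero eats west zero eats west that old west S   [S → that old]
west zero eats west zero eats west that old west S ⇒ west zero eats west zero eats west that old west west U S   [S → west U S]
west zero eats west zero eats west that old west west U S ⇒ west zero eats west zero eats west that old west west S west S   [U → S west]
west zero eats west zero eats west that old west west S west S ⇒ west zero eats west zero eats west that old west west that old west S   [S → that old]
west zero eats west zero eats west that old west west that old west S ⇒ west zero eats west zero eats west that old west west that old west that old   [S → that old]

S ⇒ west U S ⇒ west zero eats S ⇒ west zero eats west U S ⇒ west zero eats west zero eats S ⇒ west zero eats west zero eats west U S ⇒ west zero eats west zero eats west S west S ⇒ west zero eats west zero eats west that old west S ⇒ west zero eats west zero eats west that old west west U S ⇒ west zero eats west zero eats west that old west west S west S ⇒ west zero eats west zero eats west that old west west that old west S ⇒ west zero eats west zero eats west that old west west that old west that old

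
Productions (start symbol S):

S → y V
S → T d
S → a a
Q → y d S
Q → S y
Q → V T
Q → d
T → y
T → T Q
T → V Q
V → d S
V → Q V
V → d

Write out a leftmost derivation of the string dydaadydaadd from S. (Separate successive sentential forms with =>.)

S=>Td=>VQd=>QVQd=>SyVQd=>TdyVQd=>VQdyVQd=>dQdyVQd=>dydSdyVQd=>dydaadyVQd=>dydaadydSQd=>dydaadydaaQd=>dydaadydaadd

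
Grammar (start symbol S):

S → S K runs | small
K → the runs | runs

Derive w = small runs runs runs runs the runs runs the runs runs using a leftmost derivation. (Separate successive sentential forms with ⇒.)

S ⇒ S K runs ⇒ S K runs K runs ⇒ S K runs K runs K runs ⇒ S K runs K runs K runs K runs ⇒ small K runs K runs K runs K runs ⇒ small runs runs K runs K runs K runs ⇒ small runs runs runs runs K runs K runs ⇒ small runs runs runs runs the runs runs K runs ⇒ small runs runs runs runs the runs runs the runs runs

S ⇒ S K runs   [S → S K runs]
S K runs ⇒ S K runs K runs   [S → S K runs]
S K runs K runs ⇒ S K runs K runs K runs   [S → S K runs]
S K runs K runs K runs ⇒ S K runs K runs K runs K runs   [S → S K runs]
S K runs K runs K runs K runs ⇒ small K runs K runs K runs K runs   [S → small]
small K runs K runs K runs K runs ⇒ small runs runs K runs K runs K runs   [K → runs]
small runs runs K runs K runs K runs ⇒ small runs runs runs runs K runs K runs   [K → runs]
small runs runs runs runs K runs K runs ⇒ small runs runs runs runs the runs runs K runs   [K → the runs]
small runs runs runs runs the runs runs K runs ⇒ small runs runs runs runs the runs runs the runs runs   [K → the runs]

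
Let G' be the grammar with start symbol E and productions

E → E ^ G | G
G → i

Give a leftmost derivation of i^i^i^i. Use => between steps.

E=>E^G=>E^G^G=>E^G^G^G=>G^G^G^G=>i^G^G^G=>i^i^G^G=>i^i^i^G=>i^i^i^i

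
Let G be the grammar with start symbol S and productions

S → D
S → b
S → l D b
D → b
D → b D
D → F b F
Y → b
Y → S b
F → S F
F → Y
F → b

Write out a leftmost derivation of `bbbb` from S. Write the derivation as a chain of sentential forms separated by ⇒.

S ⇒ D   [S → D]
D ⇒ FbF   [D → F b F]
FbF ⇒ SFbF   [F → S F]
SFbF ⇒ DFbF   [S → D]
DFbF ⇒ bFbF   [D → b]
bFbF ⇒ bbbF   [F → b]
bbbF ⇒ bbbY   [F → Y]
bbbY ⇒ bbbb   [Y → b]

S ⇒ D ⇒ FbF ⇒ SFbF ⇒ DFbF ⇒ bFbF ⇒ bbbF ⇒ bbbY ⇒ bbbb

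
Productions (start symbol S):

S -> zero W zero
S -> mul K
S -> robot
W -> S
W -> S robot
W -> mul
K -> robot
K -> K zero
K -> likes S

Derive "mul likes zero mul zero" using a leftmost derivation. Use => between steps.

S => mul K => mul likes S => mul likes zero W zero => mul likes zero mul zero

S => mul K   [S -> mul K]
mul K => mul likes S   [K -> likes S]
mul likes S => mul likes zero W zero   [S -> zero W zero]
mul likes zero W zero => mul likes zero mul zero   [W -> mul]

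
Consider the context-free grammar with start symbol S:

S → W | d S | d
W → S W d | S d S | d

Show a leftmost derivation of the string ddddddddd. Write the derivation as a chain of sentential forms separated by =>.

S => W   [S → W]
W => SdS   [W → S d S]
SdS => WdS   [S → W]
WdS => SdSdS   [W → S d S]
SdSdS => dSdSdS   [S → d S]
dSdSdS => dWdSdS   [S → W]
dWdSdS => dSdSdSdS   [W → S d S]
dSdSdSdS => dddSdSdS   [S → d]
dddSdSdS => ddddSdSdS   [S → d S]
ddddSdSdS => ddddddSdS   [S → d]
ddddddSdS => ddddddddS   [S → d]
ddddddddS => ddddddddd   [S → d]

S=>W=>SdS=>WdS=>SdSdS=>dSdSdS=>dWdSdS=>dSdSdSdS=>dddSdSdS=>ddddSdSdS=>ddddddSdS=>ddddddddS=>ddddddddd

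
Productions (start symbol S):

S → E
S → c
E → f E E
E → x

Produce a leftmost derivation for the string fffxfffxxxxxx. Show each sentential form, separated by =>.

S=>E=>fEE=>ffEEE=>fffEEEE=>fffxEEE=>fffxfEEEE=>fffxffEEEEE=>fffxfffEEEEEE=>fffxfffxEEEEE=>fffxfffxxEEEE=>fffxfffxxxEEE=>fffxfffxxxxEE=>fffxfffxxxxxE=>fffxfffxxxxxx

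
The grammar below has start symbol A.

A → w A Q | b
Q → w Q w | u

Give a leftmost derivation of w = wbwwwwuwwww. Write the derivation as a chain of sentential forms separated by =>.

A => wAQ   [A → w A Q]
wAQ => wbQ   [A → b]
wbQ => wbwQw   [Q → w Q w]
wbwQw => wbwwQww   [Q → w Q w]
wbwwQww => wbwwwQwww   [Q → w Q w]
wbwwwQwww => wbwwwwQwwww   [Q → w Q w]
wbwwwwQwwww => wbwwwwuwwww   [Q → u]

A=>wAQ=>wbQ=>wbwQw=>wbwwQww=>wbwwwQwww=>wbwwwwQwwww=>wbwwwwuwwww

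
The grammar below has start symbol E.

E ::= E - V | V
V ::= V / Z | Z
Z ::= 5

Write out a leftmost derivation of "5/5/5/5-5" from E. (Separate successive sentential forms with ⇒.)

E ⇒ E-V ⇒ V-V ⇒ V/Z-V ⇒ V/Z/Z-V ⇒ V/Z/Z/Z-V ⇒ Z/Z/Z/Z-V ⇒ 5/Z/Z/Z-V ⇒ 5/5/Z/Z-V ⇒ 5/5/5/Z-V ⇒ 5/5/5/5-V ⇒ 5/5/5/5-Z ⇒ 5/5/5/5-5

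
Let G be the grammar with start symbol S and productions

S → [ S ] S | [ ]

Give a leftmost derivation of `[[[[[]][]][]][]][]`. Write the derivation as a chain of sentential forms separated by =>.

S => [S]S => [[S]S]S => [[[S]S]S]S => [[[[S]S]S]S]S => [[[[[]]S]S]S]S => [[[[[]][]]S]S]S => [[[[[]][]][]]S]S => [[[[[]][]][]][]]S => [[[[[]][]][]][]][]

S => [S]S   [S → [ S ] S]
[S]S => [[S]S]S   [S → [ S ] S]
[[S]S]S => [[[S]S]S]S   [S → [ S ] S]
[[[S]S]S]S => [[[[S]S]S]S]S   [S → [ S ] S]
[[[[S]S]S]S]S => [[[[[]]S]S]S]S   [S → [ ]]
[[[[[]]S]S]S]S => [[[[[]][]]S]S]S   [S → [ ]]
[[[[[]][]]S]S]S => [[[[[]][]][]]S]S   [S → [ ]]
[[[[[]][]][]]S]S => [[[[[]][]][]][]]S   [S → [ ]]
[[[[[]][]][]][]]S => [[[[[]][]][]][]][]   [S → [ ]]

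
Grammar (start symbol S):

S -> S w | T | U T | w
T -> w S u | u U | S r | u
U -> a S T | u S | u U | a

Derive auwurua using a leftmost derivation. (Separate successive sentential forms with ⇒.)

S ⇒ UT   [S -> U T]
UT ⇒ aSTT   [U -> a S T]
aSTT ⇒ aSwTT   [S -> S w]
aSwTT ⇒ aTwTT   [S -> T]
aTwTT ⇒ auwTT   [T -> u]
auwTT ⇒ auwSrT   [T -> S r]
auwSrT ⇒ auwTrT   [S -> T]
auwTrT ⇒ auwurT   [T -> u]
auwurT ⇒ auwuruU   [T -> u U]
auwuruU ⇒ auwurua   [U -> a]

S⇒UT⇒aSTT⇒aSwTT⇒aTwTT⇒auwTT⇒auwSrT⇒auwTrT⇒auwurT⇒auwuruU⇒auwurua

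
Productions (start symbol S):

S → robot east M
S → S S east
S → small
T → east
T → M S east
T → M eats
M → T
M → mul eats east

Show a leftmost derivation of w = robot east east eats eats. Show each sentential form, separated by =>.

S => robot east M   [S → robot east M]
robot east M => robot east T   [M → T]
robot east T => robot east M eats   [T → M eats]
robot east M eats => robot east T eats   [M → T]
robot east T eats => robot east M eats eats   [T → M eats]
robot east M eats eats => robot east T eats eats   [M → T]
robot east T eats eats => robot east east eats eats   [T → east]

S => robot east M => robot east T => robot east M eats => robot east T eats => robot east M eats eats => robot east T eats eats => robot east east eats eats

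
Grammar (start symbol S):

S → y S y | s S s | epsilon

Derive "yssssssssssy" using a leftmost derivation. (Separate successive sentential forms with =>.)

S => ySy => ysSsy => yssSssy => ysssSsssy => yssssSssssy => ysssssSsssssy => yssssssssssy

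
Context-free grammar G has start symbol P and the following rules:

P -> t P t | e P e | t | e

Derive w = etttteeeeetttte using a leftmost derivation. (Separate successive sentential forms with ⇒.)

P ⇒ ePe   [P -> e P e]
ePe ⇒ etPte   [P -> t P t]
etPte ⇒ ettPtte   [P -> t P t]
ettPtte ⇒ etttPttte   [P -> t P t]
etttPttte ⇒ ettttPtttte   [P -> t P t]
ettttPtttte ⇒ ettttePetttte   [P -> e P e]
ettttePetttte ⇒ etttteePeetttte   [P -> e P e]
etttteePeetttte ⇒ etttteeeeetttte   [P -> e]

P ⇒ ePe ⇒ etPte ⇒ ettPtte ⇒ etttPttte ⇒ ettttPtttte ⇒ ettttePetttte ⇒ etttteePeetttte ⇒ etttteeeeetttte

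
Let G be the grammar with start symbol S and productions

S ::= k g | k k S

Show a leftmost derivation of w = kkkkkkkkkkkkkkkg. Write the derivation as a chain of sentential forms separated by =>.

S => kkS => kkkkS => kkkkkkS => kkkkkkkkS => kkkkkkkkkkS => kkkkkkkkkkkkS => kkkkkkkkkkkkkkS => kkkkkkkkkkkkkkkg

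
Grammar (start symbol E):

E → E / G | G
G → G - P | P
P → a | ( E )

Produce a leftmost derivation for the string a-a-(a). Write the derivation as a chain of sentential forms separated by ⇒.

E ⇒ G ⇒ G-P ⇒ G-P-P ⇒ P-P-P ⇒ a-P-P ⇒ a-a-P ⇒ a-a-(E) ⇒ a-a-(G) ⇒ a-a-(P) ⇒ a-a-(a)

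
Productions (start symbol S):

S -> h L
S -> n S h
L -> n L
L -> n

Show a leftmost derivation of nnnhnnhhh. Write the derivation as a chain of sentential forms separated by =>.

S => nSh   [S -> n S h]
nSh => nnShh   [S -> n S h]
nnShh => nnnShhh   [S -> n S h]
nnnShhh => nnnhLhhh   [S -> h L]
nnnhLhhh => nnnhnLhhh   [L -> n L]
nnnhnLhhh => nnnhnnhhh   [L -> n]

S=>nSh=>nnShh=>nnnShhh=>nnnhLhhh=>nnnhnLhhh=>nnnhnnhhh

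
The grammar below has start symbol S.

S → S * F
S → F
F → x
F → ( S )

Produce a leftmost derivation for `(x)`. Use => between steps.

S => F   [S → F]
F => (S)   [F → ( S )]
(S) => (F)   [S → F]
(F) => (x)   [F → x]

S => F => (S) => (F) => (x)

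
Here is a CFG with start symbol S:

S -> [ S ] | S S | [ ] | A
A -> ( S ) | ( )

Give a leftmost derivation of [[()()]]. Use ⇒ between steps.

S⇒[S]⇒[[S]]⇒[[SS]]⇒[[AS]]⇒[[()S]]⇒[[()A]]⇒[[()()]]

S ⇒ [S]   [S -> [ S ]]
[S] ⇒ [[S]]   [S -> [ S ]]
[[S]] ⇒ [[SS]]   [S -> S S]
[[SS]] ⇒ [[AS]]   [S -> A]
[[AS]] ⇒ [[()S]]   [A -> ( )]
[[()S]] ⇒ [[()A]]   [S -> A]
[[()A]] ⇒ [[()()]]   [A -> ( )]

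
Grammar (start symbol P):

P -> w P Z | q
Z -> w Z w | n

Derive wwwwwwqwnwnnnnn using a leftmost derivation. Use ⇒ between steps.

P ⇒ wPZ   [P -> w P Z]
wPZ ⇒ wwPZZ   [P -> w P Z]
wwPZZ ⇒ wwwPZZZ   [P -> w P Z]
wwwPZZZ ⇒ wwwwPZZZZ   [P -> w P Z]
wwwwPZZZZ ⇒ wwwwwPZZZZZ   [P -> w P Z]
wwwwwPZZZZZ ⇒ wwwwwwPZZZZZZ   [P -> w P Z]
wwwwwwPZZZZZZ ⇒ wwwwwwqZZZZZZ   [P -> q]
wwwwwwqZZZZZZ ⇒ wwwwwwqwZwZZZZZ   [Z -> w Z w]
wwwwwwqwZwZZZZZ ⇒ wwwwwwqwnwZZZZZ   [Z -> n]
wwwwwwqwnwZZZZZ ⇒ wwwwwwqwnwnZZZZ   [Z -> n]
wwwwwwqwnwnZZZZ ⇒ wwwwwwqwnwnnZZZ   [Z -> n]
wwwwwwqwnwnnZZZ ⇒ wwwwwwqwnwnnnZZ   [Z -> n]
wwwwwwqwnwnnnZZ ⇒ wwwwwwqwnwnnnnZ   [Z -> n]
wwwwwwqwnwnnnnZ ⇒ wwwwwwqwnwnnnnn   [Z -> n]

P⇒wPZ⇒wwPZZ⇒wwwPZZZ⇒wwwwPZZZZ⇒wwwwwPZZZZZ⇒wwwwwwPZZZZZZ⇒wwwwwwqZZZZZZ⇒wwwwwwqwZwZZZZZ⇒wwwwwwqwnwZZZZZ⇒wwwwwwqwnwnZZZZ⇒wwwwwwqwnwnnZZZ⇒wwwwwwqwnwnnnZZ⇒wwwwwwqwnwnnnnZ⇒wwwwwwqwnwnnnnn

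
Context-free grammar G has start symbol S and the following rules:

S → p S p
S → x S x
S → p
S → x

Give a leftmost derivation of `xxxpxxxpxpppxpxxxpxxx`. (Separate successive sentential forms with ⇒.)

S ⇒ xSx ⇒ xxSxx ⇒ xxxSxxx ⇒ xxxpSpxxx ⇒ xxxpxSxpxxx ⇒ xxxpxxSxxpxxx ⇒ xxxpxxxSxxxpxxx ⇒ xxxpxxxpSpxxxpxxx ⇒ xxxpxxxpxSxpxxxpxxx ⇒ xxxpxxxpxpSpxpxxxpxxx ⇒ xxxpxxxpxpppxpxxxpxxx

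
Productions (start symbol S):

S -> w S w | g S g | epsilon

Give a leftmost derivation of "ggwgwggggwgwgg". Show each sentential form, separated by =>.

S=>gSg=>ggSgg=>ggwSwgg=>ggwgSgwgg=>ggwgwSwgwgg=>ggwgwgSgwgwgg=>ggwgwggSggwgwgg=>ggwgwggggwgwgg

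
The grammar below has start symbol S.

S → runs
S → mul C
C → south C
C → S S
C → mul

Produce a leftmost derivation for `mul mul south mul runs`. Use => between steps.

S => mul C => mul S S => mul mul C S => mul mul south C S => mul mul south mul S => mul mul south mul runs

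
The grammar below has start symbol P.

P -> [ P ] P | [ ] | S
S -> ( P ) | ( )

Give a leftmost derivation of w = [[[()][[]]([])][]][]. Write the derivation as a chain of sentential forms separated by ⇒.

P ⇒ [P]P   [P -> [ P ] P]
[P]P ⇒ [[P]P]P   [P -> [ P ] P]
[[P]P]P ⇒ [[[P]P]P]P   [P -> [ P ] P]
[[[P]P]P]P ⇒ [[[S]P]P]P   [P -> S]
[[[S]P]P]P ⇒ [[[()]P]P]P   [S -> ( )]
[[[()]P]P]P ⇒ [[[()][P]P]P]P   [P -> [ P ] P]
[[[()][P]P]P]P ⇒ [[[()][[]]P]P]P   [P -> [ ]]
[[[()][[]]P]P]P ⇒ [[[()][[]]S]P]P   [P -> S]
[[[()][[]]S]P]P ⇒ [[[()][[]](P)]P]P   [S -> ( P )]
[[[()][[]](P)]P]P ⇒ [[[()][[]]([])]P]P   [P -> [ ]]
[[[()][[]]([])]P]P ⇒ [[[()][[]]([])][]]P   [P -> [ ]]
[[[()][[]]([])][]]P ⇒ [[[()][[]]([])][]][]   [P -> [ ]]

P ⇒ [P]P ⇒ [[P]P]P ⇒ [[[P]P]P]P ⇒ [[[S]P]P]P ⇒ [[[()]P]P]P ⇒ [[[()][P]P]P]P ⇒ [[[()][[]]P]P]P ⇒ [[[()][[]]S]P]P ⇒ [[[()][[]](P)]P]P ⇒ [[[()][[]]([])]P]P ⇒ [[[()][[]]([])][]]P ⇒ [[[()][[]]([])][]][]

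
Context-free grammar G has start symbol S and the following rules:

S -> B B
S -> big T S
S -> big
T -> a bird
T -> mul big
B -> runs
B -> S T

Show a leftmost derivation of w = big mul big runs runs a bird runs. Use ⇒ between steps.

S ⇒ big T S ⇒ big mul big S ⇒ big mul big B B ⇒ big mul big S T B ⇒ big mul big B B T B ⇒ big mul big runs B T B ⇒ big mul big runs runs T B ⇒ big mul big runs runs a bird B ⇒ big mul big runs runs a bird runs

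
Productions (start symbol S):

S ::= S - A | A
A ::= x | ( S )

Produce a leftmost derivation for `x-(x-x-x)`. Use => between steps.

S => S-A => A-A => x-A => x-(S) => x-(S-A) => x-(S-A-A) => x-(A-A-A) => x-(x-A-A) => x-(x-x-A) => x-(x-x-x)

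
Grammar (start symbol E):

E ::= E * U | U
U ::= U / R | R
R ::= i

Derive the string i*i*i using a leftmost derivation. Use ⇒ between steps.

E⇒E*U⇒E*U*U⇒U*U*U⇒R*U*U⇒i*U*U⇒i*R*U⇒i*i*U⇒i*i*R⇒i*i*i

E ⇒ E*U   [E ::= E * U]
E*U ⇒ E*U*U   [E ::= E * U]
E*U*U ⇒ U*U*U   [E ::= U]
U*U*U ⇒ R*U*U   [U ::= R]
R*U*U ⇒ i*U*U   [R ::= i]
i*U*U ⇒ i*R*U   [U ::= R]
i*R*U ⇒ i*i*U   [R ::= i]
i*i*U ⇒ i*i*R   [U ::= R]
i*i*R ⇒ i*i*i   [R ::= i]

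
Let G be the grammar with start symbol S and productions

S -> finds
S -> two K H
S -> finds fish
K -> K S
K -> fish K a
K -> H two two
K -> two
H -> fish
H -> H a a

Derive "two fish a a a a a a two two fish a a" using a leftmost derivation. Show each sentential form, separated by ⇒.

S ⇒ two K H ⇒ two H two two H ⇒ two H a a two two H ⇒ two H a a a a two two H ⇒ two H a a a a a a two two H ⇒ two fish a a a a a a two two H ⇒ two fish a a a a a a two two H a a ⇒ two fish a a a a a a two two fish a a

S ⇒ two K H   [S -> two K H]
two K H ⇒ two H two two H   [K -> H two two]
two H two two H ⇒ two H a a two two H   [H -> H a a]
two H a a two two H ⇒ two H a a a a two two H   [H -> H a a]
two H a a a a two two H ⇒ two H a a a a a a two two H   [H -> H a a]
two H a a a a a a two two H ⇒ two fish a a a a a a two two H   [H -> fish]
two fish a a a a a a two two H ⇒ two fish a a a a a a two two H a a   [H -> H a a]
two fish a a a a a a two two H a a ⇒ two fish a a a a a a two two fish a a   [H -> fish]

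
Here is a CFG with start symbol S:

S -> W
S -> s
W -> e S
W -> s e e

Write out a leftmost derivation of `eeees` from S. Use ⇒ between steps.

S⇒W⇒eS⇒eW⇒eeS⇒eeW⇒eeeS⇒eeeW⇒eeeeS⇒eeees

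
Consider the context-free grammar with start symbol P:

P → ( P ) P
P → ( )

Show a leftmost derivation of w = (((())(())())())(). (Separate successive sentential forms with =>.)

P => (P)P => ((P)P)P => (((P)P)P)P => (((())P)P)P => (((())(P)P)P)P => (((())(())P)P)P => (((())(())())P)P => (((())(())())())P => (((())(())())())()

P => (P)P   [P → ( P ) P]
(P)P => ((P)P)P   [P → ( P ) P]
((P)P)P => (((P)P)P)P   [P → ( P ) P]
(((P)P)P)P => (((())P)P)P   [P → ( )]
(((())P)P)P => (((())(P)P)P)P   [P → ( P ) P]
(((())(P)P)P)P => (((())(())P)P)P   [P → ( )]
(((())(())P)P)P => (((())(())())P)P   [P → ( )]
(((())(())())P)P => (((())(())())())P   [P → ( )]
(((())(())())())P => (((())(())())())()   [P → ( )]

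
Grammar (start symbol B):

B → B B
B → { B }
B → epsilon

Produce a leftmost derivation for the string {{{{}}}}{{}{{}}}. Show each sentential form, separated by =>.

B => BB   [B → B B]
BB => {B}B   [B → { B }]
{B}B => {{B}}B   [B → { B }]
{{B}}B => {{{B}}}B   [B → { B }]
{{{B}}}B => {{{{B}}}}B   [B → { B }]
{{{{B}}}}B => {{{{}}}}B   [B → epsilon]
{{{{}}}}B => {{{{}}}}{B}   [B → { B }]
{{{{}}}}{B} => {{{{}}}}{BB}   [B → B B]
{{{{}}}}{BB} => {{{{}}}}{{B}B}   [B → { B }]
{{{{}}}}{{B}B} => {{{{}}}}{{}B}   [B → epsilon]
{{{{}}}}{{}B} => {{{{}}}}{{}{B}}   [B → { B }]
{{{{}}}}{{}{B}} => {{{{}}}}{{}{{B}}}   [B → { B }]
{{{{}}}}{{}{{B}}} => {{{{}}}}{{}{{}}}   [B → epsilon]

B => BB => {B}B => {{B}}B => {{{B}}}B => {{{{B}}}}B => {{{{}}}}B => {{{{}}}}{B} => {{{{}}}}{BB} => {{{{}}}}{{B}B} => {{{{}}}}{{}B} => {{{{}}}}{{}{B}} => {{{{}}}}{{}{{B}}} => {{{{}}}}{{}{{}}}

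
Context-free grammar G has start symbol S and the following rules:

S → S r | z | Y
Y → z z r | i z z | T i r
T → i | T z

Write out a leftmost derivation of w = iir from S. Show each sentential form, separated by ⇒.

S ⇒ Y ⇒ Tir ⇒ iir

S ⇒ Y   [S → Y]
Y ⇒ Tir   [Y → T i r]
Tir ⇒ iir   [T → i]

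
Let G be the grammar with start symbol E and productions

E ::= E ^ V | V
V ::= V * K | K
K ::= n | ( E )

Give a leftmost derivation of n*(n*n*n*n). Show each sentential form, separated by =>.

E => V   [E ::= V]
V => V*K   [V ::= V * K]
V*K => K*K   [V ::= K]
K*K => n*K   [K ::= n]
n*K => n*(E)   [K ::= ( E )]
n*(E) => n*(V)   [E ::= V]
n*(V) => n*(V*K)   [V ::= V * K]
n*(V*K) => n*(V*K*K)   [V ::= V * K]
n*(V*K*K) => n*(V*K*K*K)   [V ::= V * K]
n*(V*K*K*K) => n*(K*K*K*K)   [V ::= K]
n*(K*K*K*K) => n*(n*K*K*K)   [K ::= n]
n*(n*K*K*K) => n*(n*n*K*K)   [K ::= n]
n*(n*n*K*K) => n*(n*n*n*K)   [K ::= n]
n*(n*n*n*K) => n*(n*n*n*n)   [K ::= n]

E => V => V*K => K*K => n*K => n*(E) => n*(V) => n*(V*K) => n*(V*K*K) => n*(V*K*K*K) => n*(K*K*K*K) => n*(n*K*K*K) => n*(n*n*K*K) => n*(n*n*n*K) => n*(n*n*n*n)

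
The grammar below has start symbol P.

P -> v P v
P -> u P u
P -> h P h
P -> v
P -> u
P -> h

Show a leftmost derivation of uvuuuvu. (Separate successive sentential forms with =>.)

P=>uPu=>uvPvu=>uvuPuvu=>uvuuuvu

P => uPu   [P -> u P u]
uPu => uvPvu   [P -> v P v]
uvPvu => uvuPuvu   [P -> u P u]
uvuPuvu => uvuuuvu   [P -> u]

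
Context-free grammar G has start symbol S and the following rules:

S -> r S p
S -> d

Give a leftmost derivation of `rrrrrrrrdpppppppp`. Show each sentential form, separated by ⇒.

S ⇒ rSp   [S -> r S p]
rSp ⇒ rrSpp   [S -> r S p]
rrSpp ⇒ rrrSppp   [S -> r S p]
rrrSppp ⇒ rrrrSpppp   [S -> r S p]
rrrrSpppp ⇒ rrrrrSppppp   [S -> r S p]
rrrrrSppppp ⇒ rrrrrrSpppppp   [S -> r S p]
rrrrrrSpppppp ⇒ rrrrrrrSppppppp   [S -> r S p]
rrrrrrrSppppppp ⇒ rrrrrrrrSpppppppp   [S -> r S p]
rrrrrrrrSpppppppp ⇒ rrrrrrrrdpppppppp   [S -> d]

S⇒rSp⇒rrSpp⇒rrrSppp⇒rrrrSpppp⇒rrrrrSppppp⇒rrrrrrSpppppp⇒rrrrrrrSppppppp⇒rrrrrrrrSpppppppp⇒rrrrrrrrdpppppppp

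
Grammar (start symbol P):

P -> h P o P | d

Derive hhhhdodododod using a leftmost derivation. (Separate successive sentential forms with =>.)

P => hPoP   [P -> h P o P]
hPoP => hhPoPoP   [P -> h P o P]
hhPoPoP => hhhPoPoPoP   [P -> h P o P]
hhhPoPoPoP => hhhhPoPoPoPoP   [P -> h P o P]
hhhhPoPoPoPoP => hhhhdoPoPoPoP   [P -> d]
hhhhdoPoPoPoP => hhhhdodoPoPoP   [P -> d]
hhhhdodoPoPoP => hhhhdododoPoP   [P -> d]
hhhhdododoPoP => hhhhdodododoP   [P -> d]
hhhhdodododoP => hhhhdodododod   [P -> d]

P => hPoP => hhPoPoP => hhhPoPoPoP => hhhhPoPoPoPoP => hhhhdoPoPoPoP => hhhhdodoPoPoP => hhhhdododoPoP => hhhhdodododoP => hhhhdodododod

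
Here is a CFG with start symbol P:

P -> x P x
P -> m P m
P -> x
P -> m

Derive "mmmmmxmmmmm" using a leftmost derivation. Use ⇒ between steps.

P ⇒ mPm ⇒ mmPmm ⇒ mmmPmmm ⇒ mmmmPmmmm ⇒ mmmmmPmmmmm ⇒ mmmmmxmmmmm

P ⇒ mPm   [P -> m P m]
mPm ⇒ mmPmm   [P -> m P m]
mmPmm ⇒ mmmPmmm   [P -> m P m]
mmmPmmm ⇒ mmmmPmmmm   [P -> m P m]
mmmmPmmmm ⇒ mmmmmPmmmmm   [P -> m P m]
mmmmmPmmmmm ⇒ mmmmmxmmmmm   [P -> x]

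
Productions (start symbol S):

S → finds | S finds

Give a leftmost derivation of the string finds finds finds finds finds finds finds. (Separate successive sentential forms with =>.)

S => S finds => S finds finds => S finds finds finds => S finds finds finds finds => S finds finds finds finds finds => S finds finds finds finds finds finds => finds finds finds finds finds finds finds

S => S finds   [S → S finds]
S finds => S finds finds   [S → S finds]
S finds finds => S finds finds finds   [S → S finds]
S finds finds finds => S finds finds finds finds   [S → S finds]
S finds finds finds finds => S finds finds finds finds finds   [S → S finds]
S finds finds finds finds finds => S finds finds finds finds finds finds   [S → S finds]
S finds finds finds finds finds finds => finds finds finds finds finds finds finds   [S → finds]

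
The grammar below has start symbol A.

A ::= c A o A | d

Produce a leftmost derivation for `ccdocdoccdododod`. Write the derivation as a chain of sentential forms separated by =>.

A => cAoA   [A ::= c A o A]
cAoA => ccAoAoA   [A ::= c A o A]
ccAoAoA => ccdoAoA   [A ::= d]
ccdoAoA => ccdocAoAoA   [A ::= c A o A]
ccdocAoAoA => ccdocdoAoA   [A ::= d]
ccdocdoAoA => ccdocdocAoAoA   [A ::= c A o A]
ccdocdocAoAoA => ccdocdoccAoAoAoA   [A ::= c A o A]
ccdocdoccAoAoAoA => ccdocdoccdoAoAoA   [A ::= d]
ccdocdoccdoAoAoA => ccdocdoccdodoAoA   [A ::= d]
ccdocdoccdodoAoA => ccdocdoccdododoA   [A ::= d]
ccdocdoccdododoA => ccdocdoccdododod   [A ::= d]

A => cAoA => ccAoAoA => ccdoAoA => ccdocAoAoA => ccdocdoAoA => ccdocdocAoAoA => ccdocdoccAoAoAoA => ccdocdoccdoAoAoA => ccdocdoccdodoAoA => ccdocdoccdododoA => ccdocdoccdododod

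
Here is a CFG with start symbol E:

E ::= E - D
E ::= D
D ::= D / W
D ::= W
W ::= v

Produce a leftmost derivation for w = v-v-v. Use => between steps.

E => E-D => E-D-D => D-D-D => W-D-D => v-D-D => v-W-D => v-v-D => v-v-W => v-v-v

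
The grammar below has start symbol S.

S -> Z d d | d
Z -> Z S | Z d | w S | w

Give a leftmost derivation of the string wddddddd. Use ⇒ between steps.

S⇒Zdd⇒ZSdd⇒ZSSdd⇒ZdSSdd⇒ZddSSdd⇒ZdddSSdd⇒wdddSSdd⇒wddddSdd⇒wddddddd

S ⇒ Zdd   [S -> Z d d]
Zdd ⇒ ZSdd   [Z -> Z S]
ZSdd ⇒ ZSSdd   [Z -> Z S]
ZSSdd ⇒ ZdSSdd   [Z -> Z d]
ZdSSdd ⇒ ZddSSdd   [Z -> Z d]
ZddSSdd ⇒ ZdddSSdd   [Z -> Z d]
ZdddSSdd ⇒ wdddSSdd   [Z -> w]
wdddSSdd ⇒ wddddSdd   [S -> d]
wddddSdd ⇒ wddddddd   [S -> d]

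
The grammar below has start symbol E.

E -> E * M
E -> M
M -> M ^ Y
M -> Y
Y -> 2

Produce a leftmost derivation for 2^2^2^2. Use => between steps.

E => M   [E -> M]
M => M^Y   [M -> M ^ Y]
M^Y => M^Y^Y   [M -> M ^ Y]
M^Y^Y => M^Y^Y^Y   [M -> M ^ Y]
M^Y^Y^Y => Y^Y^Y^Y   [M -> Y]
Y^Y^Y^Y => 2^Y^Y^Y   [Y -> 2]
2^Y^Y^Y => 2^2^Y^Y   [Y -> 2]
2^2^Y^Y => 2^2^2^Y   [Y -> 2]
2^2^2^Y => 2^2^2^2   [Y -> 2]

E=>M=>M^Y=>M^Y^Y=>M^Y^Y^Y=>Y^Y^Y^Y=>2^Y^Y^Y=>2^2^Y^Y=>2^2^2^Y=>2^2^2^2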